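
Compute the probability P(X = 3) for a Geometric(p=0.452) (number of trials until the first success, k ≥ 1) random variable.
0.135737

We have X ~ Geometric(p=0.452) (number of trials until the first success, k ≥ 1).

For a Geometric distribution, the PMF gives us the probability of each outcome.

Using the PMF formula:
P(X = 3) = 0.135737

Rounded to 4 decimal places: 0.1357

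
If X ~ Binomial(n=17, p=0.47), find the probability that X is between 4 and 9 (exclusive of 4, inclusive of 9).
0.726076

We have X ~ Binomial(n=17, p=0.47).

To find P(4 < X ≤ 9), we use:
P(4 < X ≤ 9) = P(X ≤ 9) - P(X ≤ 4)
                 = F(9) - F(4)
                 = 0.768584 - 0.042508
                 = 0.726076

So there's approximately a 72.6% chance that X falls in this range.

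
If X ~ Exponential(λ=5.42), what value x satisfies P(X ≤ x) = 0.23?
0.0482

We have X ~ Exponential(λ=5.42).

We want to find x such that P(X ≤ x) = 0.23.

This is the 23rd percentile, which means 23% of values fall below this point.

Using the inverse CDF (quantile function):
x = F⁻¹(0.23) = 0.0482

Verification: P(X ≤ 0.0482) = 0.23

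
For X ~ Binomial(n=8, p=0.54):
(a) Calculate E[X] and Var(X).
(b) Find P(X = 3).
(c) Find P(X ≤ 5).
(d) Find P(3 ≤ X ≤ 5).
(a) E[X] = 4.3200, Var(X) = 1.9872
(b) P(X = 3) = 0.181618
(c) P(X ≤ 5) = 0.796592
(d) P(3 ≤ X ≤ 5) = 0.698405

We have X ~ Binomial(n=8, p=0.54).

(a) Moments:
E[X] = 4.3200
Var(X) = 1.9872
σ = √Var(X) = 1.4097

(b) Point probability using PMF:
P(X = 3) = 0.181618

(c) Cumulative probability using CDF:
P(X ≤ 5) = F(5) = 0.796592

(d) Range probability:
P(3 ≤ X ≤ 5) = P(X ≤ 5) - P(X ≤ 2)
                   = F(5) - F(2)
                   = 0.796592 - 0.098188
                   = 0.698405

This means approximately 69.8% of outcomes fall in the interval [3, 5].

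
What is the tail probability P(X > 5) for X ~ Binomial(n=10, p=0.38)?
0.134760

We have X ~ Binomial(n=10, p=0.38).

P(X > 5) = 1 - P(X ≤ 5)
                = 1 - F(5)
                = 1 - 0.865240
                = 0.134760

So there's approximately a 13.5% chance that X exceeds 5.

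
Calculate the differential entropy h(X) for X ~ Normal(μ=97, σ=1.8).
2.0067 nats

We have X ~ Normal(μ=97, σ=1.8).

The differential entropy measures the uncertainty or information content of the distribution.

For a Normal distribution with μ=97, σ=1.8:
h(X) = 2.0067 nats

(In bits, this would be 2.8951 bits.)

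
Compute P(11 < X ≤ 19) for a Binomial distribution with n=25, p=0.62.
0.903051

We have X ~ Binomial(n=25, p=0.62).

To find P(11 < X ≤ 19), we use:
P(11 < X ≤ 19) = P(X ≤ 19) - P(X ≤ 11)
                 = F(19) - F(11)
                 = 0.954575 - 0.051525
                 = 0.903051

So there's approximately a 90.3% chance that X falls in this range.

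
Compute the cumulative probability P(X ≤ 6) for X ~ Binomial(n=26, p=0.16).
0.890646

We have X ~ Binomial(n=26, p=0.16).

The CDF gives us P(X ≤ k).

Using the CDF:
P(X ≤ 6) = 0.890646

This means there's approximately a 89.1% chance that X is at most 6.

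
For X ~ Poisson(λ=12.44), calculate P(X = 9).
0.077803

We have X ~ Poisson(λ=12.44).

For a Poisson distribution, the PMF gives us the probability of each outcome.

Using the PMF formula:
P(X = 9) = 0.077803

Rounded to 4 decimal places: 0.0778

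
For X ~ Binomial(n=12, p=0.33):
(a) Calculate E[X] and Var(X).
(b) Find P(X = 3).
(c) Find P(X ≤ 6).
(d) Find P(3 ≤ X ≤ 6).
(a) E[X] = 3.9600, Var(X) = 2.6532
(b) P(X = 3) = 0.215099
(c) P(X ≤ 6) = 0.936832
(d) P(3 ≤ X ≤ 6) = 0.749272

We have X ~ Binomial(n=12, p=0.33).

(a) Moments:
E[X] = 3.9600
Var(X) = 2.6532
σ = √Var(X) = 1.6289

(b) Point probability using PMF:
P(X = 3) = 0.215099

(c) Cumulative probability using CDF:
P(X ≤ 6) = F(6) = 0.936832

(d) Range probability:
P(3 ≤ X ≤ 6) = P(X ≤ 6) - P(X ≤ 2)
                   = F(6) - F(2)
                   = 0.936832 - 0.187561
                   = 0.749272

This means approximately 74.9% of outcomes fall in the interval [3, 6].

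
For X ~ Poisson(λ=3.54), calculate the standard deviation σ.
1.8815

We have X ~ Poisson(λ=3.54).

For a Poisson distribution with λ=3.54:
σ = √Var(X) = 1.8815

The standard deviation is the square root of the variance.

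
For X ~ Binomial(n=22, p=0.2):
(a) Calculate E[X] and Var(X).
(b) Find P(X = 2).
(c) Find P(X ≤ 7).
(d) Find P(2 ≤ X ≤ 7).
(a) E[X] = 4.4000, Var(X) = 3.5200
(b) P(X = 2) = 0.106530
(c) P(X ≤ 7) = 0.943855
(d) P(2 ≤ X ≤ 7) = 0.895894

We have X ~ Binomial(n=22, p=0.2).

(a) Moments:
E[X] = 4.4000
Var(X) = 3.5200
σ = √Var(X) = 1.8762

(b) Point probability using PMF:
P(X = 2) = 0.106530

(c) Cumulative probability using CDF:
P(X ≤ 7) = F(7) = 0.943855

(d) Range probability:
P(2 ≤ X ≤ 7) = P(X ≤ 7) - P(X ≤ 1)
                   = F(7) - F(1)
                   = 0.943855 - 0.047962
                   = 0.895894

This means approximately 89.6% of outcomes fall in the interval [2, 7].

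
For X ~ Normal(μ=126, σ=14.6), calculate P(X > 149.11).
0.056725

We have X ~ Normal(μ=126, σ=14.6).

P(X > 149.11) = 1 - P(X ≤ 149.11)
                = 1 - F(149.11)
                = 1 - 0.943275
                = 0.056725

So there's approximately a 5.7% chance that X exceeds 149.11.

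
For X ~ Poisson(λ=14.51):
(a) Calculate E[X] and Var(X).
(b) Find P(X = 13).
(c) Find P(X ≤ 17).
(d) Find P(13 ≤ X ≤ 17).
(a) E[X] = 14.5100, Var(X) = 14.5100
(b) P(X = 13) = 0.101341
(c) P(X ≤ 17) = 0.788931
(d) P(13 ≤ X ≤ 17) = 0.478757

We have X ~ Poisson(λ=14.51).

(a) Moments:
E[X] = 14.5100
Var(X) = 14.5100
σ = √Var(X) = 3.8092

(b) Point probability using PMF:
P(X = 13) = 0.101341

(c) Cumulative probability using CDF:
P(X ≤ 17) = F(17) = 0.788931

(d) Range probability:
P(13 ≤ X ≤ 17) = P(X ≤ 17) - P(X ≤ 12)
                   = F(17) - F(12)
                   = 0.788931 - 0.310173
                   = 0.478757

This means approximately 47.9% of outcomes fall in the interval [13, 17].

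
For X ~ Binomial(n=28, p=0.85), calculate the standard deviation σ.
1.8894

We have X ~ Binomial(n=28, p=0.85).

For a Binomial distribution with n=28, p=0.85:
σ = √Var(X) = 1.8894

The standard deviation is the square root of the variance.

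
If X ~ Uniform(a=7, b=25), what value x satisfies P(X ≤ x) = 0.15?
9.7000

We have X ~ Uniform(a=7, b=25).

We want to find x such that P(X ≤ x) = 0.15.

This is the 15th percentile, which means 15% of values fall below this point.

Using the inverse CDF (quantile function):
x = F⁻¹(0.15) = 9.7000

Verification: P(X ≤ 9.7000) = 0.15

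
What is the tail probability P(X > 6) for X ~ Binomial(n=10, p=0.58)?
0.333463

We have X ~ Binomial(n=10, p=0.58).

P(X > 6) = 1 - P(X ≤ 6)
                = 1 - F(6)
                = 1 - 0.666537
                = 0.333463

So there's approximately a 33.3% chance that X exceeds 6.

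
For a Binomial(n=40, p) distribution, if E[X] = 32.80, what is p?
p = 0.82

For a Binomial(n, p) distribution:
E[X] = n × p

Given n = 40 and E[X] = 32.80:
32.80 = 40 × p
p = 32.80 / 40 = 0.82

Verification: Binomial(40, 0.82) has E[X] = 32.80 ✓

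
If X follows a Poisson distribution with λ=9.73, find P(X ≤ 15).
0.960013

We have X ~ Poisson(λ=9.73).

The CDF gives us P(X ≤ k).

Using the CDF:
P(X ≤ 15) = 0.960013

This means there's approximately a 96.0% chance that X is at most 15.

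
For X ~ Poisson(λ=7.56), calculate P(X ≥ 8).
0.484132

We have X ~ Poisson(λ=7.56).

For discrete distributions, P(X ≥ 8) = 1 - P(X ≤ 7).

P(X ≤ 7) = 0.515868
P(X ≥ 8) = 1 - 0.515868 = 0.484132

So there's approximately a 48.4% chance that X is at least 8.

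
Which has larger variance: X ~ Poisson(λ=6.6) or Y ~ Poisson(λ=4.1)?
X has larger variance (6.6000 > 4.1000)

Compute the variance for each distribution:

X ~ Poisson(λ=6.6):
Var(X) = 6.6000

Y ~ Poisson(λ=4.1):
Var(Y) = 4.1000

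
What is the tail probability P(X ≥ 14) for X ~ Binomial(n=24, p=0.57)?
0.533346

We have X ~ Binomial(n=24, p=0.57).

For discrete distributions, P(X ≥ 14) = 1 - P(X ≤ 13).

P(X ≤ 13) = 0.466654
P(X ≥ 14) = 1 - 0.466654 = 0.533346

So there's approximately a 53.3% chance that X is at least 14.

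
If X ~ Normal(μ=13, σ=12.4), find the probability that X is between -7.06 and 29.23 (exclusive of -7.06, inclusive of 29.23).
0.851852

We have X ~ Normal(μ=13, σ=12.4).

To find P(-7.06 < X ≤ 29.23), we use:
P(-7.06 < X ≤ 29.23) = P(X ≤ 29.23) - P(X ≤ -7.06)
                 = F(29.23) - F(-7.06)
                 = 0.904711 - 0.052859
                 = 0.851852

So there's approximately a 85.2% chance that X falls in this range.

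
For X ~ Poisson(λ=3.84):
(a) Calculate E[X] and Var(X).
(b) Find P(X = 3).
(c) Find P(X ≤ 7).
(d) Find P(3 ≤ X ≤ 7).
(a) E[X] = 3.8400, Var(X) = 3.8400
(b) P(X = 3) = 0.202839
(c) P(X ≤ 7) = 0.957827
(d) P(3 ≤ X ≤ 7) = 0.695330

We have X ~ Poisson(λ=3.84).

(a) Moments:
E[X] = 3.8400
Var(X) = 3.8400
σ = √Var(X) = 1.9596

(b) Point probability using PMF:
P(X = 3) = 0.202839

(c) Cumulative probability using CDF:
P(X ≤ 7) = F(7) = 0.957827

(d) Range probability:
P(3 ≤ X ≤ 7) = P(X ≤ 7) - P(X ≤ 2)
                   = F(7) - F(2)
                   = 0.957827 - 0.262497
                   = 0.695330

This means approximately 69.5% of outcomes fall in the interval [3, 7].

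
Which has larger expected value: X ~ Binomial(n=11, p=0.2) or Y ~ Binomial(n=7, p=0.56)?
Y has larger mean (3.9200 > 2.2000)

Compute the expected value for each distribution:

X ~ Binomial(n=11, p=0.2):
E[X] = 2.2000

Y ~ Binomial(n=7, p=0.56):
E[Y] = 3.9200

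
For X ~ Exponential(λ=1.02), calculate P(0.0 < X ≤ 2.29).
0.903267

We have X ~ Exponential(λ=1.02).

To find P(0.0 < X ≤ 2.29), we use:
P(0.0 < X ≤ 2.29) = P(X ≤ 2.29) - P(X ≤ 0.0)
                 = F(2.29) - F(0.0)
                 = 0.903267 - 0.000000
                 = 0.903267

So there's approximately a 90.3% chance that X falls in this range.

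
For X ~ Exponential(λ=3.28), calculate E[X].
0.3049

We have X ~ Exponential(λ=3.28).

For an Exponential distribution with λ=3.28:
E[X] = 0.3049

This is the expected (average) value of X.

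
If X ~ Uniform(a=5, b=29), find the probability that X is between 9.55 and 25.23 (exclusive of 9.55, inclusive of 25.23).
0.653333

We have X ~ Uniform(a=5, b=29).

To find P(9.55 < X ≤ 25.23), we use:
P(9.55 < X ≤ 25.23) = P(X ≤ 25.23) - P(X ≤ 9.55)
                 = F(25.23) - F(9.55)
                 = 0.842917 - 0.189583
                 = 0.653333

So there's approximately a 65.3% chance that X falls in this range.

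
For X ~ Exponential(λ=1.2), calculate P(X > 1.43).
0.179784

We have X ~ Exponential(λ=1.2).

P(X > 1.43) = 1 - P(X ≤ 1.43)
                = 1 - F(1.43)
                = 1 - 0.820216
                = 0.179784

So there's approximately a 18.0% chance that X exceeds 1.43.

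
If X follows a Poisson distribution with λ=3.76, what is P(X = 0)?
0.023284

We have X ~ Poisson(λ=3.76).

For a Poisson distribution, the PMF gives us the probability of each outcome.

Using the PMF formula:
P(X = 0) = 0.023284

Rounded to 4 decimal places: 0.0233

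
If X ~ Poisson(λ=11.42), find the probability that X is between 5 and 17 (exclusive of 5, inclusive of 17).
0.927539

We have X ~ Poisson(λ=11.42).

To find P(5 < X ≤ 17), we use:
P(5 < X ≤ 17) = P(X ≤ 17) - P(X ≤ 5)
                 = F(17) - F(5)
                 = 0.956655 - 0.029115
                 = 0.927539

So there's approximately a 92.8% chance that X falls in this range.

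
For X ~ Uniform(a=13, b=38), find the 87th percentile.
34.7500

We have X ~ Uniform(a=13, b=38).

We want to find x such that P(X ≤ x) = 0.87.

This is the 87th percentile, which means 87% of values fall below this point.

Using the inverse CDF (quantile function):
x = F⁻¹(0.87) = 34.7500

Verification: P(X ≤ 34.7500) = 0.87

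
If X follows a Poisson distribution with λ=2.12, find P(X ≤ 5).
0.978706

We have X ~ Poisson(λ=2.12).

The CDF gives us P(X ≤ k).

Using the CDF:
P(X ≤ 5) = 0.978706

This means there's approximately a 97.9% chance that X is at most 5.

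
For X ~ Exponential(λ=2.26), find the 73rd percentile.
0.5794

We have X ~ Exponential(λ=2.26).

We want to find x such that P(X ≤ x) = 0.73.

This is the 73rd percentile, which means 73% of values fall below this point.

Using the inverse CDF (quantile function):
x = F⁻¹(0.73) = 0.5794

Verification: P(X ≤ 0.5794) = 0.73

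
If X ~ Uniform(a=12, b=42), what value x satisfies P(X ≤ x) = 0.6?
30.0000

We have X ~ Uniform(a=12, b=42).

We want to find x such that P(X ≤ x) = 0.6.

This is the 60th percentile, which means 60% of values fall below this point.

Using the inverse CDF (quantile function):
x = F⁻¹(0.6) = 30.0000

Verification: P(X ≤ 30.0000) = 0.6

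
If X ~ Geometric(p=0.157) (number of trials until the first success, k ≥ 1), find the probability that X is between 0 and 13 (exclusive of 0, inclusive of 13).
0.891418

We have X ~ Geometric(p=0.157) (number of trials until the first success, k ≥ 1).

To find P(0 < X ≤ 13), we use:
P(0 < X ≤ 13) = P(X ≤ 13) - P(X ≤ 0)
                 = F(13) - F(0)
                 = 0.891418 - 0.000000
                 = 0.891418

So there's approximately a 89.1% chance that X falls in this range.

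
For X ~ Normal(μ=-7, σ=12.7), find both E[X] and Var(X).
E[X] = -7.0000, Var(X) = 161.2900

We have X ~ Normal(μ=-7, σ=12.7).

For a Normal distribution with μ=-7, σ=12.7:

Expected value:
E[X] = -7.0000

Variance:
Var(X) = 161.2900

Standard deviation:
σ = √Var(X) = 12.7000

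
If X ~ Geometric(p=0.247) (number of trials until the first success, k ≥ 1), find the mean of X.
4.0486

We have X ~ Geometric(p=0.247) (number of trials until the first success, k ≥ 1).

For a Geometric distribution with p=0.247 (number of trials until the first success, k ≥ 1):
E[X] = 4.0486

This is the expected (average) value of X.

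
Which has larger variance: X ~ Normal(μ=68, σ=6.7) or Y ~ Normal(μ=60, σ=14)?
Y has larger variance (196.0000 > 44.8900)

Compute the variance for each distribution:

X ~ Normal(μ=68, σ=6.7):
Var(X) = 44.8900

Y ~ Normal(μ=60, σ=14):
Var(Y) = 196.0000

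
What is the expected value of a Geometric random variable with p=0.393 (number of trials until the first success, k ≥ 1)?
2.5445

We have X ~ Geometric(p=0.393) (number of trials until the first success, k ≥ 1).

For a Geometric distribution with p=0.393 (number of trials until the first success, k ≥ 1):
E[X] = 2.5445

This is the expected (average) value of X.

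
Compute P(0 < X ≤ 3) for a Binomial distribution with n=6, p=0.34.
0.810493

We have X ~ Binomial(n=6, p=0.34).

To find P(0 < X ≤ 3), we use:
P(0 < X ≤ 3) = P(X ≤ 3) - P(X ≤ 0)
                 = F(3) - F(0)
                 = 0.893147 - 0.082654
                 = 0.810493

So there's approximately a 81.0% chance that X falls in this range.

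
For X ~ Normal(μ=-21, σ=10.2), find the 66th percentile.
-16.7929

We have X ~ Normal(μ=-21, σ=10.2).

We want to find x such that P(X ≤ x) = 0.66.

This is the 66th percentile, which means 66% of values fall below this point.

Using the inverse CDF (quantile function):
x = F⁻¹(0.66) = -16.7929

Verification: P(X ≤ -16.7929) = 0.66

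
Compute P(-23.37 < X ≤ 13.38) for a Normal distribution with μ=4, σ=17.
0.655746

We have X ~ Normal(μ=4, σ=17).

To find P(-23.37 < X ≤ 13.38), we use:
P(-23.37 < X ≤ 13.38) = P(X ≤ 13.38) - P(X ≤ -23.37)
                 = F(13.38) - F(-23.37)
                 = 0.709445 - 0.053699
                 = 0.655746

So there's approximately a 65.6% chance that X falls in this range.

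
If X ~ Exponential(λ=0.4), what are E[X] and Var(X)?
E[X] = 2.5000, Var(X) = 6.2500

We have X ~ Exponential(λ=0.4).

For an Exponential distribution with λ=0.4:

Expected value:
E[X] = 2.5000

Variance:
Var(X) = 6.2500

Standard deviation:
σ = √Var(X) = 2.5000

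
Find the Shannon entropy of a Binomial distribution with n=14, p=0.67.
1.9794 nats

We have X ~ Binomial(n=14, p=0.67).

The Shannon entropy measures the uncertainty or information content of the distribution.

For a Binomial distribution with n=14, p=0.67:
H(X) = 1.9794 nats

(In bits, this would be 2.8557 bits.)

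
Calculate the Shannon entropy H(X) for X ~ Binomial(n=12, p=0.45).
1.9621 nats

We have X ~ Binomial(n=12, p=0.45).

The Shannon entropy measures the uncertainty or information content of the distribution.

For a Binomial distribution with n=12, p=0.45:
H(X) = 1.9621 nats

(In bits, this would be 2.8308 bits.)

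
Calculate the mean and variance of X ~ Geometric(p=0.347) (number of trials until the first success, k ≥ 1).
E[X] = 2.8818, Var(X) = 5.4232

We have X ~ Geometric(p=0.347) (number of trials until the first success, k ≥ 1).

For a Geometric distribution with p=0.347 (number of trials until the first success, k ≥ 1):

Expected value:
E[X] = 2.8818

Variance:
Var(X) = 5.4232

Standard deviation:
σ = √Var(X) = 2.3288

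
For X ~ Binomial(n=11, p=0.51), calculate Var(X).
2.7489

We have X ~ Binomial(n=11, p=0.51).

For a Binomial distribution with n=11, p=0.51:
Var(X) = 2.7489

The variance measures the spread of the distribution around the mean.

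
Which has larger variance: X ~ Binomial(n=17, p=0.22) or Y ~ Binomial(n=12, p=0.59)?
X has larger variance (2.9172 > 2.9028)

Compute the variance for each distribution:

X ~ Binomial(n=17, p=0.22):
Var(X) = 2.9172

Y ~ Binomial(n=12, p=0.59):
Var(Y) = 2.9028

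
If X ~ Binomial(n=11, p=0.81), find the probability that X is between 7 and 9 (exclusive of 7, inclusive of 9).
0.507726

We have X ~ Binomial(n=11, p=0.81).

To find P(7 < X ≤ 9), we use:
P(7 < X ≤ 9) = P(X ≤ 9) - P(X ≤ 7)
                 = F(9) - F(7)
                 = 0.647428 - 0.139702
                 = 0.507726

So there's approximately a 50.8% chance that X falls in this range.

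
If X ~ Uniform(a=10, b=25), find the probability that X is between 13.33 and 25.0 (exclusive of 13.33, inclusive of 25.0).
0.778000

We have X ~ Uniform(a=10, b=25).

To find P(13.33 < X ≤ 25.0), we use:
P(13.33 < X ≤ 25.0) = P(X ≤ 25.0) - P(X ≤ 13.33)
                 = F(25.0) - F(13.33)
                 = 1.000000 - 0.222000
                 = 0.778000

So there's approximately a 77.8% chance that X falls in this range.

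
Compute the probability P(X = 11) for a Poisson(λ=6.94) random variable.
0.043631

We have X ~ Poisson(λ=6.94).

For a Poisson distribution, the PMF gives us the probability of each outcome.

Using the PMF formula:
P(X = 11) = 0.043631

Rounded to 4 decimal places: 0.0436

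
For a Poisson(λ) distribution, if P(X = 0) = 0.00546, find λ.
λ = 5.2103

For a Poisson(λ) distribution, the PMF at 0 is:
P(X = 0) = λ^0 e^(-λ) / 0! = e^(-λ)

Given P(X = 0) = 0.00546:
e^(-λ) = 0.00546
-λ = ln(0.00546)
λ = -ln(0.00546) = 5.2103

Verification: e^(-5.2103) = 0.00546 ✓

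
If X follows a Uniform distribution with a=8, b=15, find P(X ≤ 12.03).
0.575714

We have X ~ Uniform(a=8, b=15).

The CDF gives us P(X ≤ k).

Using the CDF:
P(X ≤ 12.03) = 0.575714

This means there's approximately a 57.6% chance that X is at most 12.03.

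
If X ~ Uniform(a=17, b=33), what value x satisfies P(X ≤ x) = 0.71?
28.3600

We have X ~ Uniform(a=17, b=33).

We want to find x such that P(X ≤ x) = 0.71.

This is the 71st percentile, which means 71% of values fall below this point.

Using the inverse CDF (quantile function):
x = F⁻¹(0.71) = 28.3600

Verification: P(X ≤ 28.3600) = 0.71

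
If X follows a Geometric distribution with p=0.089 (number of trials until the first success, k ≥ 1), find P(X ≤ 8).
0.525597

We have X ~ Geometric(p=0.089) (number of trials until the first success, k ≥ 1).

The CDF gives us P(X ≤ k).

Using the CDF:
P(X ≤ 8) = 0.525597

This means there's approximately a 52.6% chance that X is at most 8.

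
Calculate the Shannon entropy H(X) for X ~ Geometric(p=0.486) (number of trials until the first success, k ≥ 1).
1.4254 nats

We have X ~ Geometric(p=0.486) (number of trials until the first success, k ≥ 1).

The Shannon entropy measures the uncertainty or information content of the distribution.

For a Geometric distribution with p=0.486 (number of trials until the first success, k ≥ 1):
H(X) = 1.4254 nats

(In bits, this would be 2.0564 bits.)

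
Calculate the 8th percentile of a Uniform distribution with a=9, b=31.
10.7600

We have X ~ Uniform(a=9, b=31).

We want to find x such that P(X ≤ x) = 0.08.

This is the 8th percentile, which means 8% of values fall below this point.

Using the inverse CDF (quantile function):
x = F⁻¹(0.08) = 10.7600

Verification: P(X ≤ 10.7600) = 0.08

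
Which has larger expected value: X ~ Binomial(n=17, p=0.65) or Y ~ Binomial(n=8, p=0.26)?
X has larger mean (11.0500 > 2.0800)

Compute the expected value for each distribution:

X ~ Binomial(n=17, p=0.65):
E[X] = 11.0500

Y ~ Binomial(n=8, p=0.26):
E[Y] = 2.0800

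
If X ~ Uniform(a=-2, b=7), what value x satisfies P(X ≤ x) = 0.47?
2.2300

We have X ~ Uniform(a=-2, b=7).

We want to find x such that P(X ≤ x) = 0.47.

This is the 47th percentile, which means 47% of values fall below this point.

Using the inverse CDF (quantile function):
x = F⁻¹(0.47) = 2.2300

Verification: P(X ≤ 2.2300) = 0.47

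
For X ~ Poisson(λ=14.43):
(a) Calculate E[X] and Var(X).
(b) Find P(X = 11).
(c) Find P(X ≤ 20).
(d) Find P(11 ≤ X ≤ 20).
(a) E[X] = 14.4300, Var(X) = 14.4300
(b) P(X = 11) = 0.076543
(c) P(X ≤ 20) = 0.938633
(d) P(11 ≤ X ≤ 20) = 0.789731

We have X ~ Poisson(λ=14.43).

(a) Moments:
E[X] = 14.4300
Var(X) = 14.4300
σ = √Var(X) = 3.7987

(b) Point probability using PMF:
P(X = 11) = 0.076543

(c) Cumulative probability using CDF:
P(X ≤ 20) = F(20) = 0.938633

(d) Range probability:
P(11 ≤ X ≤ 20) = P(X ≤ 20) - P(X ≤ 10)
                   = F(20) - F(10)
                   = 0.938633 - 0.148901
                   = 0.789731

This means approximately 79.0% of outcomes fall in the interval [11, 20].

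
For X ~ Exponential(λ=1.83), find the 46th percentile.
0.3367

We have X ~ Exponential(λ=1.83).

We want to find x such that P(X ≤ x) = 0.46.

This is the 46th percentile, which means 46% of values fall below this point.

Using the inverse CDF (quantile function):
x = F⁻¹(0.46) = 0.3367

Verification: P(X ≤ 0.3367) = 0.46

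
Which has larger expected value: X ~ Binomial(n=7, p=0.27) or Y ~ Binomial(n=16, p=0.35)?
Y has larger mean (5.6000 > 1.8900)

Compute the expected value for each distribution:

X ~ Binomial(n=7, p=0.27):
E[X] = 1.8900

Y ~ Binomial(n=16, p=0.35):
E[Y] = 5.6000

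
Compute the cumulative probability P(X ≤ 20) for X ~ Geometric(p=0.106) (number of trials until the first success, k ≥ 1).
0.893647

We have X ~ Geometric(p=0.106) (number of trials until the first success, k ≥ 1).

The CDF gives us P(X ≤ k).

Using the CDF:
P(X ≤ 20) = 0.893647

This means there's approximately a 89.4% chance that X is at most 20.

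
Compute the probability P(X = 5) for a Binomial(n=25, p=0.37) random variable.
0.035740

We have X ~ Binomial(n=25, p=0.37).

For a Binomial distribution, the PMF gives us the probability of each outcome.

Using the PMF formula:
P(X = 5) = 0.035740

Rounded to 4 decimal places: 0.0357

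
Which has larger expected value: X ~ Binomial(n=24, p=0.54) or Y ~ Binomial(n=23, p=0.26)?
X has larger mean (12.9600 > 5.9800)

Compute the expected value for each distribution:

X ~ Binomial(n=24, p=0.54):
E[X] = 12.9600

Y ~ Binomial(n=23, p=0.26):
E[Y] = 5.9800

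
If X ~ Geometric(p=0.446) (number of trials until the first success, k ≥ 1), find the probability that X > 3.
0.170031

We have X ~ Geometric(p=0.446) (number of trials until the first success, k ≥ 1).

P(X > 3) = 1 - P(X ≤ 3)
                = 1 - F(3)
                = 1 - 0.829969
                = 0.170031

So there's approximately a 17.0% chance that X exceeds 3.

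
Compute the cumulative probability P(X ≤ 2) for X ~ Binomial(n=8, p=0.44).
0.237648

We have X ~ Binomial(n=8, p=0.44).

The CDF gives us P(X ≤ k).

Using the CDF:
P(X ≤ 2) = 0.237648

This means there's approximately a 23.8% chance that X is at most 2.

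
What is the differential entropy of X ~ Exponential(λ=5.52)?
-0.7084 nats

We have X ~ Exponential(λ=5.52).

The differential entropy measures the uncertainty or information content of the distribution.

For an Exponential distribution with λ=5.52:
h(X) = -0.7084 nats

(In bits, this would be -1.0220 bits.)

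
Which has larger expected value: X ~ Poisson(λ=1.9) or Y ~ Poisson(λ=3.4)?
Y has larger mean (3.4000 > 1.9000)

Compute the expected value for each distribution:

X ~ Poisson(λ=1.9):
E[X] = 1.9000

Y ~ Poisson(λ=3.4):
E[Y] = 3.4000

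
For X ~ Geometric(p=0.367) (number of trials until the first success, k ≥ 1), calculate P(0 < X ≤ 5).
0.898371

We have X ~ Geometric(p=0.367) (number of trials until the first success, k ≥ 1).

To find P(0 < X ≤ 5), we use:
P(0 < X ≤ 5) = P(X ≤ 5) - P(X ≤ 0)
                 = F(5) - F(0)
                 = 0.898371 - 0.000000
                 = 0.898371

So there's approximately a 89.8% chance that X falls in this range.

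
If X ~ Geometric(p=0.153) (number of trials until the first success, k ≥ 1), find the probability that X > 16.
0.070167

We have X ~ Geometric(p=0.153) (number of trials until the first success, k ≥ 1).

P(X > 16) = 1 - P(X ≤ 16)
                = 1 - F(16)
                = 1 - 0.929833
                = 0.070167

So there's approximately a 7.0% chance that X exceeds 16.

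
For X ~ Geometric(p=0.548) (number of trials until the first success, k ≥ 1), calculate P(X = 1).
0.548000

We have X ~ Geometric(p=0.548) (number of trials until the first success, k ≥ 1).

For a Geometric distribution, the PMF gives us the probability of each outcome.

Using the PMF formula:
P(X = 1) = 0.548000

Rounded to 4 decimal places: 0.5480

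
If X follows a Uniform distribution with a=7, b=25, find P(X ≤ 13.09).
0.338333

We have X ~ Uniform(a=7, b=25).

The CDF gives us P(X ≤ k).

Using the CDF:
P(X ≤ 13.09) = 0.338333

This means there's approximately a 33.8% chance that X is at most 13.09.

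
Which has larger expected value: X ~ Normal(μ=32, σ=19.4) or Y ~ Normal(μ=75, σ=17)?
Y has larger mean (75.0000 > 32.0000)

Compute the expected value for each distribution:

X ~ Normal(μ=32, σ=19.4):
E[X] = 32.0000

Y ~ Normal(μ=75, σ=17):
E[Y] = 75.0000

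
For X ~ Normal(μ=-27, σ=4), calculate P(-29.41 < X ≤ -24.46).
0.463865

We have X ~ Normal(μ=-27, σ=4).

To find P(-29.41 < X ≤ -24.46), we use:
P(-29.41 < X ≤ -24.46) = P(X ≤ -24.46) - P(X ≤ -29.41)
                 = F(-24.46) - F(-29.41)
                 = 0.737286 - 0.273421
                 = 0.463865

So there's approximately a 46.4% chance that X falls in this range.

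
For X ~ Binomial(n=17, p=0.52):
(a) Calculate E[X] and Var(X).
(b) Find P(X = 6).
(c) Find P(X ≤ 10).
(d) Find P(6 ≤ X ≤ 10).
(a) E[X] = 8.8400, Var(X) = 4.2432
(b) P(X = 6) = 0.076252
(c) P(X ≤ 10) = 0.788992
(d) P(6 ≤ X ≤ 10) = 0.737326

We have X ~ Binomial(n=17, p=0.52).

(a) Moments:
E[X] = 8.8400
Var(X) = 4.2432
σ = √Var(X) = 2.0599

(b) Point probability using PMF:
P(X = 6) = 0.076252

(c) Cumulative probability using CDF:
P(X ≤ 10) = F(10) = 0.788992

(d) Range probability:
P(6 ≤ X ≤ 10) = P(X ≤ 10) - P(X ≤ 5)
                   = F(10) - F(5)
                   = 0.788992 - 0.051666
                   = 0.737326

This means approximately 73.7% of outcomes fall in the interval [6, 10].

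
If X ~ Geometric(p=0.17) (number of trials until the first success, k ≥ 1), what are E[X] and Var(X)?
E[X] = 5.8824, Var(X) = 28.7197

We have X ~ Geometric(p=0.17) (number of trials until the first success, k ≥ 1).

For a Geometric distribution with p=0.17 (number of trials until the first success, k ≥ 1):

Expected value:
E[X] = 5.8824

Variance:
Var(X) = 28.7197

Standard deviation:
σ = √Var(X) = 5.3591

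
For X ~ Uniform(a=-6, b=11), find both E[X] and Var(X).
E[X] = 2.5000, Var(X) = 24.0833

We have X ~ Uniform(a=-6, b=11).

For a Uniform distribution with a=-6, b=11:

Expected value:
E[X] = 2.5000

Variance:
Var(X) = 24.0833

Standard deviation:
σ = √Var(X) = 4.9075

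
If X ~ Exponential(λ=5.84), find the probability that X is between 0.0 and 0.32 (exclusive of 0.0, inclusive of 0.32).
0.845691

We have X ~ Exponential(λ=5.84).

To find P(0.0 < X ≤ 0.32), we use:
P(0.0 < X ≤ 0.32) = P(X ≤ 0.32) - P(X ≤ 0.0)
                 = F(0.32) - F(0.0)
                 = 0.845691 - 0.000000
                 = 0.845691

So there's approximately a 84.6% chance that X falls in this range.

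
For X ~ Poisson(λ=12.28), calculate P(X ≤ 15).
0.823449

We have X ~ Poisson(λ=12.28).

The CDF gives us P(X ≤ k).

Using the CDF:
P(X ≤ 15) = 0.823449

This means there's approximately a 82.3% chance that X is at most 15.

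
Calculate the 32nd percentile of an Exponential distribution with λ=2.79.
0.1382

We have X ~ Exponential(λ=2.79).

We want to find x such that P(X ≤ x) = 0.32.

This is the 32nd percentile, which means 32% of values fall below this point.

Using the inverse CDF (quantile function):
x = F⁻¹(0.32) = 0.1382

Verification: P(X ≤ 0.1382) = 0.32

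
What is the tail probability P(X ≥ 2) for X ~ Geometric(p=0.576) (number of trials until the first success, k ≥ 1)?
0.424000

We have X ~ Geometric(p=0.576) (number of trials until the first success, k ≥ 1).

For discrete distributions, P(X ≥ 2) = 1 - P(X ≤ 1).

P(X ≤ 1) = 0.576000
P(X ≥ 2) = 1 - 0.576000 = 0.424000

So there's approximately a 42.4% chance that X is at least 2.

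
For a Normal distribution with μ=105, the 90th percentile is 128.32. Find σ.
σ = 18.1967

For X ~ Normal(μ, σ), the p-th percentile satisfies x = μ + z_p × σ,
where z_p = Φ⁻¹(p) is the standard normal quantile.

Step 1: z_{0.9} = Φ⁻¹(0.9) = 1.2816

Step 2: Solve for σ:
128.32 = 105 + 1.2816 × σ
σ = (128.32 - 105) / 1.2816
σ = 23.32 / 1.2816
σ = 18.1967

Verification: μ + z × σ = 105 + 1.2816 × 18.1967 = 128.32 ✓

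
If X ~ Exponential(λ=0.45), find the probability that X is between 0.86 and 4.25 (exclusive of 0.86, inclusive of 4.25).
0.531380

We have X ~ Exponential(λ=0.45).

To find P(0.86 < X ≤ 4.25), we use:
P(0.86 < X ≤ 4.25) = P(X ≤ 4.25) - P(X ≤ 0.86)
                 = F(4.25) - F(0.86)
                 = 0.852289 - 0.320909
                 = 0.531380

So there's approximately a 53.1% chance that X falls in this range.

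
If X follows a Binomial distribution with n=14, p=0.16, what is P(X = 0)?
0.087078

We have X ~ Binomial(n=14, p=0.16).

For a Binomial distribution, the PMF gives us the probability of each outcome.

Using the PMF formula:
P(X = 0) = 0.087078

Rounded to 4 decimal places: 0.0871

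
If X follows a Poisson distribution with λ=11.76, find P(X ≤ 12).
0.603391

We have X ~ Poisson(λ=11.76).

The CDF gives us P(X ≤ k).

Using the CDF:
P(X ≤ 12) = 0.603391

This means there's approximately a 60.3% chance that X is at most 12.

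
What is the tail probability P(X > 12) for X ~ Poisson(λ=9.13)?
0.133890

We have X ~ Poisson(λ=9.13).

P(X > 12) = 1 - P(X ≤ 12)
                = 1 - F(12)
                = 1 - 0.866110
                = 0.133890

So there's approximately a 13.4% chance that X exceeds 12.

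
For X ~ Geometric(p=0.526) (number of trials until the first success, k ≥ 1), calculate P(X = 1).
0.526000

We have X ~ Geometric(p=0.526) (number of trials until the first success, k ≥ 1).

For a Geometric distribution, the PMF gives us the probability of each outcome.

Using the PMF formula:
P(X = 1) = 0.526000

Rounded to 4 decimal places: 0.5260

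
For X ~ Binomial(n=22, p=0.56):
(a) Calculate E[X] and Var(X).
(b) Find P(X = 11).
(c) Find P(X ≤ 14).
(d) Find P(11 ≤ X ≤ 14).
(a) E[X] = 12.3200, Var(X) = 5.4208
(b) P(X = 11) = 0.143385
(c) P(X ≤ 14) = 0.824988
(d) P(11 ≤ X ≤ 14) = 0.608436

We have X ~ Binomial(n=22, p=0.56).

(a) Moments:
E[X] = 12.3200
Var(X) = 5.4208
σ = √Var(X) = 2.3283

(b) Point probability using PMF:
P(X = 11) = 0.143385

(c) Cumulative probability using CDF:
P(X ≤ 14) = F(14) = 0.824988

(d) Range probability:
P(11 ≤ X ≤ 14) = P(X ≤ 14) - P(X ≤ 10)
                   = F(14) - F(10)
                   = 0.824988 - 0.216553
                   = 0.608436

This means approximately 60.8% of outcomes fall in the interval [11, 14].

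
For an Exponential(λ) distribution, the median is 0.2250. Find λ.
λ = 3.0807

For X ~ Exponential(λ), the CDF is F(x) = 1 - e^(-λx).
The median m satisfies F(m) = 0.5:
1 - e^(-λm) = 0.5
e^(-λm) = 0.5
λm = ln(2)
m = ln(2) / λ

Given m = 0.2250:
λ = ln(2) / 0.2250 = 0.693147 / 0.2250 = 3.0807

Verification: ln(2) / 3.0807 = 0.2250 ✓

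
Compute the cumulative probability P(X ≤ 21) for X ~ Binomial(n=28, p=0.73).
0.663864

We have X ~ Binomial(n=28, p=0.73).

The CDF gives us P(X ≤ k).

Using the CDF:
P(X ≤ 21) = 0.663864

This means there's approximately a 66.4% chance that X is at most 21.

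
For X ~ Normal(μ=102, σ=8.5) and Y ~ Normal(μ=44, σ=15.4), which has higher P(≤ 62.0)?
Y has higher probability (P(Y ≤ 62.0) = 0.8788 > P(X ≤ 62.0) = 0.0000)

Compute P(≤ 62.0) for each distribution:

X ~ Normal(μ=102, σ=8.5):
P(X ≤ 62.0) = 0.0000

Y ~ Normal(μ=44, σ=15.4):
P(Y ≤ 62.0) = 0.8788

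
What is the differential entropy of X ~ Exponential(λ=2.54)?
0.0678 nats

We have X ~ Exponential(λ=2.54).

The differential entropy measures the uncertainty or information content of the distribution.

For an Exponential distribution with λ=2.54:
h(X) = 0.0678 nats

(In bits, this would be 0.0979 bits.)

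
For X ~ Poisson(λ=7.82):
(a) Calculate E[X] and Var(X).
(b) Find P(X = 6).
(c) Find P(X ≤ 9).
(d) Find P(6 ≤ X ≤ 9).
(a) E[X] = 7.8200, Var(X) = 7.8200
(b) P(X = 6) = 0.127563
(c) P(X ≤ 9) = 0.738692
(d) P(6 ≤ X ≤ 9) = 0.530405

We have X ~ Poisson(λ=7.82).

(a) Moments:
E[X] = 7.8200
Var(X) = 7.8200
σ = √Var(X) = 2.7964

(b) Point probability using PMF:
P(X = 6) = 0.127563

(c) Cumulative probability using CDF:
P(X ≤ 9) = F(9) = 0.738692

(d) Range probability:
P(6 ≤ X ≤ 9) = P(X ≤ 9) - P(X ≤ 5)
                   = F(9) - F(5)
                   = 0.738692 - 0.208287
                   = 0.530405

This means approximately 53.0% of outcomes fall in the interval [6, 9].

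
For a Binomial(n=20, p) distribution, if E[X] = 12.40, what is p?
p = 0.62

For a Binomial(n, p) distribution:
E[X] = n × p

Given n = 20 and E[X] = 12.40:
12.40 = 20 × p
p = 12.40 / 20 = 0.62

Verification: Binomial(20, 0.62) has E[X] = 12.40 ✓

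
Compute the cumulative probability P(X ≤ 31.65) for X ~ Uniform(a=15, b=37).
0.756818

We have X ~ Uniform(a=15, b=37).

The CDF gives us P(X ≤ k).

Using the CDF:
P(X ≤ 31.65) = 0.756818

This means there's approximately a 75.7% chance that X is at most 31.65.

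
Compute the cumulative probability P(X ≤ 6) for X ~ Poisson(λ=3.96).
0.893452

We have X ~ Poisson(λ=3.96).

The CDF gives us P(X ≤ k).

Using the CDF:
P(X ≤ 6) = 0.893452

This means there's approximately a 89.3% chance that X is at most 6.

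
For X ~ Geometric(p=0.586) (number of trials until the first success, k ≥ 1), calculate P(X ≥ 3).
0.171396

We have X ~ Geometric(p=0.586) (number of trials until the first success, k ≥ 1).

For discrete distributions, P(X ≥ 3) = 1 - P(X ≤ 2).

P(X ≤ 2) = 0.828604
P(X ≥ 3) = 1 - 0.828604 = 0.171396

So there's approximately a 17.1% chance that X is at least 3.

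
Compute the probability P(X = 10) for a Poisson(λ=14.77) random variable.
0.052422

We have X ~ Poisson(λ=14.77).

For a Poisson distribution, the PMF gives us the probability of each outcome.

Using the PMF formula:
P(X = 10) = 0.052422

Rounded to 4 decimal places: 0.0524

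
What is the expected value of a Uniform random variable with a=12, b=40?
26.0000

We have X ~ Uniform(a=12, b=40).

For a Uniform distribution with a=12, b=40:
E[X] = 26.0000

This is the expected (average) value of X.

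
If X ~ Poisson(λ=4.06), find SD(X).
2.0149

We have X ~ Poisson(λ=4.06).

For a Poisson distribution with λ=4.06:
σ = √Var(X) = 2.0149

The standard deviation is the square root of the variance.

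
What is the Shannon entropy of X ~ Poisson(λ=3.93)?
2.0773 nats

We have X ~ Poisson(λ=3.93).

The Shannon entropy measures the uncertainty or information content of the distribution.

For a Poisson distribution with λ=3.93:
H(X) = 2.0773 nats

(In bits, this would be 2.9969 bits.)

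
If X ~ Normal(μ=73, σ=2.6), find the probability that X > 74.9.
0.232460

We have X ~ Normal(μ=73, σ=2.6).

P(X > 74.9) = 1 - P(X ≤ 74.9)
                = 1 - F(74.9)
                = 1 - 0.767540
                = 0.232460

So there's approximately a 23.2% chance that X exceeds 74.9.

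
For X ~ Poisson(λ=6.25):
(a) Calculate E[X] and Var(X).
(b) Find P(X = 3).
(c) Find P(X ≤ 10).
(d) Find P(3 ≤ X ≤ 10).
(a) E[X] = 6.2500, Var(X) = 6.2500
(b) P(X = 3) = 0.078550
(c) P(X ≤ 10) = 0.946176
(d) P(3 ≤ X ≤ 10) = 0.894476

We have X ~ Poisson(λ=6.25).

(a) Moments:
E[X] = 6.2500
Var(X) = 6.2500
σ = √Var(X) = 2.5000

(b) Point probability using PMF:
P(X = 3) = 0.078550

(c) Cumulative probability using CDF:
P(X ≤ 10) = F(10) = 0.946176

(d) Range probability:
P(3 ≤ X ≤ 10) = P(X ≤ 10) - P(X ≤ 2)
                   = F(10) - F(2)
                   = 0.946176 - 0.051700
                   = 0.894476

This means approximately 89.4% of outcomes fall in the interval [3, 10].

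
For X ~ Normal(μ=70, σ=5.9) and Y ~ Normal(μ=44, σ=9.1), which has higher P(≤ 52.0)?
Y has higher probability (P(Y ≤ 52.0) = 0.8103 > P(X ≤ 52.0) = 0.0011)

Compute P(≤ 52.0) for each distribution:

X ~ Normal(μ=70, σ=5.9):
P(X ≤ 52.0) = 0.0011

Y ~ Normal(μ=44, σ=9.1):
P(Y ≤ 52.0) = 0.8103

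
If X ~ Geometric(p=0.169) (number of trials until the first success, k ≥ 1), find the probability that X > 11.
0.130500

We have X ~ Geometric(p=0.169) (number of trials until the first success, k ≥ 1).

P(X > 11) = 1 - P(X ≤ 11)
                = 1 - F(11)
                = 1 - 0.869500
                = 0.130500

So there's approximately a 13.1% chance that X exceeds 11.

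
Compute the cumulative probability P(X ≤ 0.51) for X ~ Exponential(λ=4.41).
0.894506

We have X ~ Exponential(λ=4.41).

The CDF gives us P(X ≤ k).

Using the CDF:
P(X ≤ 0.51) = 0.894506

This means there's approximately a 89.5% chance that X is at most 0.51.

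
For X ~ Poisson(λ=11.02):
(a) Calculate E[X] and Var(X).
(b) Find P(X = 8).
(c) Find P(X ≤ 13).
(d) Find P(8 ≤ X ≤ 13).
(a) E[X] = 11.0200, Var(X) = 11.0200
(b) P(X = 8) = 0.088309
(c) P(X ≤ 13) = 0.779436
(d) P(8 ≤ X ≤ 13) = 0.637531

We have X ~ Poisson(λ=11.02).

(a) Moments:
E[X] = 11.0200
Var(X) = 11.0200
σ = √Var(X) = 3.3196

(b) Point probability using PMF:
P(X = 8) = 0.088309

(c) Cumulative probability using CDF:
P(X ≤ 13) = F(13) = 0.779436

(d) Range probability:
P(8 ≤ X ≤ 13) = P(X ≤ 13) - P(X ≤ 7)
                   = F(13) - F(7)
                   = 0.779436 - 0.141905
                   = 0.637531

This means approximately 63.8% of outcomes fall in the interval [8, 13].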